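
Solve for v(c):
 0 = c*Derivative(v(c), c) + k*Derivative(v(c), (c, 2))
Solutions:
 v(c) = C1 + C2*sqrt(k)*erf(sqrt(2)*c*sqrt(1/k)/2)


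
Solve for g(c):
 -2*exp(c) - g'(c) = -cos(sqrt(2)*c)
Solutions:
 g(c) = C1 - 2*exp(c) + sqrt(2)*sin(sqrt(2)*c)/2


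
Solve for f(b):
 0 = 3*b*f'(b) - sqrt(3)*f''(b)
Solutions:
 f(b) = C1 + C2*erfi(sqrt(2)*3^(1/4)*b/2)


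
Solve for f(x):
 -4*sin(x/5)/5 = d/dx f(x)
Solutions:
 f(x) = C1 + 4*cos(x/5)


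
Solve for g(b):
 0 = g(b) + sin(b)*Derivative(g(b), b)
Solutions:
 g(b) = C1*sqrt(cos(b) + 1)/sqrt(cos(b) - 1)


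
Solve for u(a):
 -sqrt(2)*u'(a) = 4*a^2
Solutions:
 u(a) = C1 - 2*sqrt(2)*a^3/3


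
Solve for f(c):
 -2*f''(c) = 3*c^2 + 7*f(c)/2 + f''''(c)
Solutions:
 f(c) = -6*c^2/7 + (C1*sin(2^(3/4)*7^(1/4)*c*cos(atan(sqrt(10)/2)/2)/2) + C2*cos(2^(3/4)*7^(1/4)*c*cos(atan(sqrt(10)/2)/2)/2))*exp(-2^(3/4)*7^(1/4)*c*sin(atan(sqrt(10)/2)/2)/2) + (C3*sin(2^(3/4)*7^(1/4)*c*cos(atan(sqrt(10)/2)/2)/2) + C4*cos(2^(3/4)*7^(1/4)*c*cos(atan(sqrt(10)/2)/2)/2))*exp(2^(3/4)*7^(1/4)*c*sin(atan(sqrt(10)/2)/2)/2) + 48/49


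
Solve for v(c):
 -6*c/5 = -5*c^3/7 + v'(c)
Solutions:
 v(c) = C1 + 5*c^4/28 - 3*c^2/5


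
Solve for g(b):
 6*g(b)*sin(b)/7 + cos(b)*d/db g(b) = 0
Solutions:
 g(b) = C1*cos(b)^(6/7)


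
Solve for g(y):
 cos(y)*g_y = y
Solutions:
 g(y) = C1 + Integral(y/cos(y), y)


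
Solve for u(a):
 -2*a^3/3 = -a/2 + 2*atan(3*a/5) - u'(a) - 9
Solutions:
 u(a) = C1 + a^4/6 - a^2/4 + 2*a*atan(3*a/5) - 9*a - 5*log(9*a^2 + 25)/3


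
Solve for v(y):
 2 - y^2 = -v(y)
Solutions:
 v(y) = y^2 - 2


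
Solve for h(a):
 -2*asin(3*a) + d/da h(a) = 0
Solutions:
 h(a) = C1 + 2*a*asin(3*a) + 2*sqrt(1 - 9*a^2)/3


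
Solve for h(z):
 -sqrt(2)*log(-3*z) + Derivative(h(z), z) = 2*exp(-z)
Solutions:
 h(z) = C1 + sqrt(2)*z*log(-z) + sqrt(2)*z*(-1 + log(3)) - 2*exp(-z)


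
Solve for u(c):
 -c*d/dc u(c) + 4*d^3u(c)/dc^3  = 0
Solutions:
 u(c) = C1 + Integral(C2*airyai(2^(1/3)*c/2) + C3*airybi(2^(1/3)*c/2), c)


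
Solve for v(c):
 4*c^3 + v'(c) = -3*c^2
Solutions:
 v(c) = C1 - c^4 - c^3


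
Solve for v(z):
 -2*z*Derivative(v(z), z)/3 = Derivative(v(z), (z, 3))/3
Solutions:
 v(z) = C1 + Integral(C2*airyai(-2^(1/3)*z) + C3*airybi(-2^(1/3)*z), z)


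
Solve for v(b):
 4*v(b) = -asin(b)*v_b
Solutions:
 v(b) = C1*exp(-4*Integral(1/asin(b), b))


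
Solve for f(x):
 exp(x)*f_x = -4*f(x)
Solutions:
 f(x) = C1*exp(4*exp(-x))


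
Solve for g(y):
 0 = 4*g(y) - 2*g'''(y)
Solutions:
 g(y) = C3*exp(2^(1/3)*y) + (C1*sin(2^(1/3)*sqrt(3)*y/2) + C2*cos(2^(1/3)*sqrt(3)*y/2))*exp(-2^(1/3)*y/2)


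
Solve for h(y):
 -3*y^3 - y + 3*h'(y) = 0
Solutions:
 h(y) = C1 + y^4/4 + y^2/6


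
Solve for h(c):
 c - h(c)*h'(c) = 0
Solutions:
 h(c) = -sqrt(C1 + c^2)
 h(c) = sqrt(C1 + c^2)


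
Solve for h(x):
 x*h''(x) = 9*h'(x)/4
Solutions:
 h(x) = C1 + C2*x^(13/4)


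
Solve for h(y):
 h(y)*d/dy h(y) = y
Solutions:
 h(y) = -sqrt(C1 + y^2)
 h(y) = sqrt(C1 + y^2)


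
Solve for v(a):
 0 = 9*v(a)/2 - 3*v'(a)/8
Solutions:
 v(a) = C1*exp(12*a)


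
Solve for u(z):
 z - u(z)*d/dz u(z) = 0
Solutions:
 u(z) = -sqrt(C1 + z^2)
 u(z) = sqrt(C1 + z^2)


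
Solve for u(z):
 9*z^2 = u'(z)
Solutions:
 u(z) = C1 + 3*z^3


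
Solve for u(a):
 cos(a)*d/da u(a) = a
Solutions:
 u(a) = C1 + Integral(a/cos(a), a)


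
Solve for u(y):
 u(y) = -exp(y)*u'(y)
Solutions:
 u(y) = C1*exp(exp(-y))


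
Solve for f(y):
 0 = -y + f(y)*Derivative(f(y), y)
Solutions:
 f(y) = -sqrt(C1 + y^2)
 f(y) = sqrt(C1 + y^2)


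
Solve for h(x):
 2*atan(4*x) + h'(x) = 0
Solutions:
 h(x) = C1 - 2*x*atan(4*x) + log(16*x^2 + 1)/4


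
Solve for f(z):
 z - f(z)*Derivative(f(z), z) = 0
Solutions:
 f(z) = -sqrt(C1 + z^2)
 f(z) = sqrt(C1 + z^2)


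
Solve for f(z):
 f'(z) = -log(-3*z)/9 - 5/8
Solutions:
 f(z) = C1 - z*log(-z)/9 + z*(-37 - 8*log(3))/72


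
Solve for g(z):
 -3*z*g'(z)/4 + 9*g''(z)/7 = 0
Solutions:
 g(z) = C1 + C2*erfi(sqrt(42)*z/12)


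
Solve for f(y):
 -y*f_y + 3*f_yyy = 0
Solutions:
 f(y) = C1 + Integral(C2*airyai(3^(2/3)*y/3) + C3*airybi(3^(2/3)*y/3), y)


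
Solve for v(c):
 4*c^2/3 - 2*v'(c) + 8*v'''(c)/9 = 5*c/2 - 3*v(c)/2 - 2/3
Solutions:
 v(c) = C1*exp(6^(1/3)*c*(2*6^(1/3)/(sqrt(33) + 9)^(1/3) + (sqrt(33) + 9)^(1/3))/8)*sin(2^(1/3)*3^(1/6)*c*(-3^(2/3)*(sqrt(33) + 9)^(1/3) + 6*2^(1/3)/(sqrt(33) + 9)^(1/3))/8) + C2*exp(6^(1/3)*c*(2*6^(1/3)/(sqrt(33) + 9)^(1/3) + (sqrt(33) + 9)^(1/3))/8)*cos(2^(1/3)*3^(1/6)*c*(-3^(2/3)*(sqrt(33) + 9)^(1/3) + 6*2^(1/3)/(sqrt(33) + 9)^(1/3))/8) + C3*exp(-6^(1/3)*c*(2*6^(1/3)/(sqrt(33) + 9)^(1/3) + (sqrt(33) + 9)^(1/3))/4) - 8*c^2/9 - 19*c/27 - 112/81


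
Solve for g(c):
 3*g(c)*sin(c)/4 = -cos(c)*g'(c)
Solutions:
 g(c) = C1*cos(c)^(3/4)


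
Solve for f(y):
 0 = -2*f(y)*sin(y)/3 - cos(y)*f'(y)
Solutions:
 f(y) = C1*cos(y)^(2/3)


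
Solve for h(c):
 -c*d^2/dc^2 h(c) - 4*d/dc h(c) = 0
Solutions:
 h(c) = C1 + C2/c^3


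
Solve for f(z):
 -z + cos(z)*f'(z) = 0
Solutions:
 f(z) = C1 + Integral(z/cos(z), z)


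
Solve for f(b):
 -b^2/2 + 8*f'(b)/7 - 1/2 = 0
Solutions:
 f(b) = C1 + 7*b^3/48 + 7*b/16


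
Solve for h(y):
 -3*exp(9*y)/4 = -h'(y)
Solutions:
 h(y) = C1 + exp(9*y)/12


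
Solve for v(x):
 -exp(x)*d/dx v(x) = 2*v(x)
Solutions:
 v(x) = C1*exp(2*exp(-x))


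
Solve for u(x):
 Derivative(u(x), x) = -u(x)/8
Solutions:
 u(x) = C1*exp(-x/8)


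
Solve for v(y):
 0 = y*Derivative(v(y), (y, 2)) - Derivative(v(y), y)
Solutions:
 v(y) = C1 + C2*y^2


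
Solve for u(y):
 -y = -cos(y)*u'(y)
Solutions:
 u(y) = C1 + Integral(y/cos(y), y)


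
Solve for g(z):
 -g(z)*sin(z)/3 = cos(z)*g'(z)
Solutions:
 g(z) = C1*cos(z)^(1/3)


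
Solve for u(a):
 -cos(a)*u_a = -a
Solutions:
 u(a) = C1 + Integral(a/cos(a), a)


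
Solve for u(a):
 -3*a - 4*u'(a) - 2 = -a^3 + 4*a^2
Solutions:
 u(a) = C1 + a^4/16 - a^3/3 - 3*a^2/8 - a/2


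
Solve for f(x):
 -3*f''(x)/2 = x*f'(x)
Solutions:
 f(x) = C1 + C2*erf(sqrt(3)*x/3)


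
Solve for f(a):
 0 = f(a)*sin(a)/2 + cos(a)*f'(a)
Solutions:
 f(a) = C1*sqrt(cos(a))


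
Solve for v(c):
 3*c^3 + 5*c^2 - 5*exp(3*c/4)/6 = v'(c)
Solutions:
 v(c) = C1 + 3*c^4/4 + 5*c^3/3 - 10*exp(3*c/4)/9


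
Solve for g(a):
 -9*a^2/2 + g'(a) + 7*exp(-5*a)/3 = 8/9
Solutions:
 g(a) = C1 + 3*a^3/2 + 8*a/9 + 7*exp(-5*a)/15


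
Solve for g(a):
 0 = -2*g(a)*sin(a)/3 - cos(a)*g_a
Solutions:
 g(a) = C1*cos(a)^(2/3)


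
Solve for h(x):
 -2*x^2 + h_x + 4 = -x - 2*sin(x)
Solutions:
 h(x) = C1 + 2*x^3/3 - x^2/2 - 4*x + 2*cos(x)


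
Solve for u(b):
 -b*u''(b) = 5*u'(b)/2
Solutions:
 u(b) = C1 + C2/b^(3/2)


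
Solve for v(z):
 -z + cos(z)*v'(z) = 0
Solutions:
 v(z) = C1 + Integral(z/cos(z), z)


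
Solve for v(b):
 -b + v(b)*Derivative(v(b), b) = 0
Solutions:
 v(b) = -sqrt(C1 + b^2)
 v(b) = sqrt(C1 + b^2)


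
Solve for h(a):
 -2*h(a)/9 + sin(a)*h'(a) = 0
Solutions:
 h(a) = C1*(cos(a) - 1)^(1/9)/(cos(a) + 1)^(1/9)


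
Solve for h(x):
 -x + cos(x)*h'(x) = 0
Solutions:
 h(x) = C1 + Integral(x/cos(x), x)


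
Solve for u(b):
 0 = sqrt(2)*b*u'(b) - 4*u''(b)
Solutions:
 u(b) = C1 + C2*erfi(2^(3/4)*b/4)


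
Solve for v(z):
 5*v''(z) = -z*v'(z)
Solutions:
 v(z) = C1 + C2*erf(sqrt(10)*z/10)


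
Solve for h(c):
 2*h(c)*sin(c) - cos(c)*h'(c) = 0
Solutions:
 h(c) = C1/cos(c)^2


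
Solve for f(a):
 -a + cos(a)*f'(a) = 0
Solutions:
 f(a) = C1 + Integral(a/cos(a), a)


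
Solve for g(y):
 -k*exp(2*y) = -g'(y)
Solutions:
 g(y) = C1 + k*exp(2*y)/2


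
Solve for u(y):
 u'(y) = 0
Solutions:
 u(y) = C1


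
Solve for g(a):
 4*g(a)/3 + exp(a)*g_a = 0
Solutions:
 g(a) = C1*exp(4*exp(-a)/3)


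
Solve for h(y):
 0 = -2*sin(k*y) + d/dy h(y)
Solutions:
 h(y) = C1 - 2*cos(k*y)/k


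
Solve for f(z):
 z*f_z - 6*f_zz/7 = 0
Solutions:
 f(z) = C1 + C2*erfi(sqrt(21)*z/6)


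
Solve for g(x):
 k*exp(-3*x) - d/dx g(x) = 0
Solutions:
 g(x) = C1 - k*exp(-3*x)/3


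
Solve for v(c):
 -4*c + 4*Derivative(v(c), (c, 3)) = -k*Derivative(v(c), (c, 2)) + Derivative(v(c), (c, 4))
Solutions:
 v(c) = C1 + C2*c + C3*exp(c*(2 - sqrt(k + 4))) + C4*exp(c*(sqrt(k + 4) + 2)) + 2*c^3/(3*k) - 8*c^2/k^2


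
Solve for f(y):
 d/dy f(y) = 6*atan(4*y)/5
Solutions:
 f(y) = C1 + 6*y*atan(4*y)/5 - 3*log(16*y^2 + 1)/20


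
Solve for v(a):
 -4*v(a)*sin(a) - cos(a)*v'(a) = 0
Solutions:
 v(a) = C1*cos(a)^4


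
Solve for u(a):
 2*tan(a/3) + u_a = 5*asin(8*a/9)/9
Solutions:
 u(a) = C1 + 5*a*asin(8*a/9)/9 + 5*sqrt(81 - 64*a^2)/72 + 6*log(cos(a/3))


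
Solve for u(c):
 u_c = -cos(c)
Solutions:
 u(c) = C1 - sin(c)


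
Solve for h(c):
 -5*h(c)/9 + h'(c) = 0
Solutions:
 h(c) = C1*exp(5*c/9)


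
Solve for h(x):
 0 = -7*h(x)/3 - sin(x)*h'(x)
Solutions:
 h(x) = C1*(cos(x) + 1)^(7/6)/(cos(x) - 1)^(7/6)


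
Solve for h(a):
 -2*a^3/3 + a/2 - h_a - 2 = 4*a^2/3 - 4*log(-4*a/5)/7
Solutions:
 h(a) = C1 - a^4/6 - 4*a^3/9 + a^2/4 + 4*a*log(-a)/7 + 2*a*(-9 - 2*log(5) + 4*log(2))/7


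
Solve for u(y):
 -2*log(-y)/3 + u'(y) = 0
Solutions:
 u(y) = C1 + 2*y*log(-y)/3 - 2*y/3


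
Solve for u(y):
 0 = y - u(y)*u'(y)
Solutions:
 u(y) = -sqrt(C1 + y^2)
 u(y) = sqrt(C1 + y^2)


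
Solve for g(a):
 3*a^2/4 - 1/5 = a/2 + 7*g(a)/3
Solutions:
 g(a) = 9*a^2/28 - 3*a/14 - 3/35


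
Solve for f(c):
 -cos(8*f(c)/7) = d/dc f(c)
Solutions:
 c - 7*log(sin(8*f(c)/7) - 1)/16 + 7*log(sin(8*f(c)/7) + 1)/16 = C1


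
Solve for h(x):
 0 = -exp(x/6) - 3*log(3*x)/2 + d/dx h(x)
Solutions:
 h(x) = C1 + 3*x*log(x)/2 + 3*x*(-1 + log(3))/2 + 6*exp(x/6)


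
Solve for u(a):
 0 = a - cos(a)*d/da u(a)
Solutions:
 u(a) = C1 + Integral(a/cos(a), a)


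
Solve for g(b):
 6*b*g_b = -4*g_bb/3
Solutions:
 g(b) = C1 + C2*erf(3*b/2)


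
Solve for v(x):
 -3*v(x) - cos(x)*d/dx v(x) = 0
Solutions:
 v(x) = C1*(sin(x) - 1)^(3/2)/(sin(x) + 1)^(3/2)


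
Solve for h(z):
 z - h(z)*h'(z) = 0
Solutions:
 h(z) = -sqrt(C1 + z^2)
 h(z) = sqrt(C1 + z^2)


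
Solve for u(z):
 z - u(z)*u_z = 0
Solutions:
 u(z) = -sqrt(C1 + z^2)
 u(z) = sqrt(C1 + z^2)


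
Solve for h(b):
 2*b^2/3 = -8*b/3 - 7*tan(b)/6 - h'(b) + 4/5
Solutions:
 h(b) = C1 - 2*b^3/9 - 4*b^2/3 + 4*b/5 + 7*log(cos(b))/6


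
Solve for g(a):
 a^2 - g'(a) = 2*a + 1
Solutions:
 g(a) = C1 + a^3/3 - a^2 - a


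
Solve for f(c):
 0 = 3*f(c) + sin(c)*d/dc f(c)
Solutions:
 f(c) = C1*(cos(c) + 1)^(3/2)/(cos(c) - 1)^(3/2)


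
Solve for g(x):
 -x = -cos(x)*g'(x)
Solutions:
 g(x) = C1 + Integral(x/cos(x), x)


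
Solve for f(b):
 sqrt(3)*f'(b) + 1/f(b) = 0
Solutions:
 f(b) = -sqrt(C1 - 6*sqrt(3)*b)/3
 f(b) = sqrt(C1 - 6*sqrt(3)*b)/3


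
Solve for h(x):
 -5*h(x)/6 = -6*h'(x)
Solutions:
 h(x) = C1*exp(5*x/36)


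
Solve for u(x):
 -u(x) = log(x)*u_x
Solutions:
 u(x) = C1*exp(-li(x))


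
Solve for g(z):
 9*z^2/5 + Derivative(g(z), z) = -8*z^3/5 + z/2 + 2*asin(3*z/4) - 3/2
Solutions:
 g(z) = C1 - 2*z^4/5 - 3*z^3/5 + z^2/4 + 2*z*asin(3*z/4) - 3*z/2 + 2*sqrt(16 - 9*z^2)/3


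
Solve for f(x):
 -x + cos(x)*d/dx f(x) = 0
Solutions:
 f(x) = C1 + Integral(x/cos(x), x)


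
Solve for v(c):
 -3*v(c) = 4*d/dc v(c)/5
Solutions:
 v(c) = C1*exp(-15*c/4)


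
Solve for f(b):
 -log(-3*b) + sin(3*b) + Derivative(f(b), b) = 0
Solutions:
 f(b) = C1 + b*log(-b) - b + b*log(3) + cos(3*b)/3


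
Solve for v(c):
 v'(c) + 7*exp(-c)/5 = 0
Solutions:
 v(c) = C1 + 7*exp(-c)/5


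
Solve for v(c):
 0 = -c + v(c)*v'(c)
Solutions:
 v(c) = -sqrt(C1 + c^2)
 v(c) = sqrt(C1 + c^2)


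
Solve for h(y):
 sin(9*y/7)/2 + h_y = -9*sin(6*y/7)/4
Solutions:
 h(y) = C1 + 21*cos(6*y/7)/8 + 7*cos(9*y/7)/18


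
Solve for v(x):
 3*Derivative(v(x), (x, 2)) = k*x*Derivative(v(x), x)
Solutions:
 v(x) = Piecewise((-sqrt(6)*sqrt(pi)*C1*erf(sqrt(6)*x*sqrt(-k)/6)/(2*sqrt(-k)) - C2, (k > 0) | (k < 0)), (-C1*x - C2, True))


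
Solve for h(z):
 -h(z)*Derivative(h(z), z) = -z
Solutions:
 h(z) = -sqrt(C1 + z^2)
 h(z) = sqrt(C1 + z^2)


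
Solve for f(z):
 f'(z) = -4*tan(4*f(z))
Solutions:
 f(z) = -asin(C1*exp(-16*z))/4 + pi/4
 f(z) = asin(C1*exp(-16*z))/4


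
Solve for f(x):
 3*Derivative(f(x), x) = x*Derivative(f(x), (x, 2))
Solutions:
 f(x) = C1 + C2*x^4


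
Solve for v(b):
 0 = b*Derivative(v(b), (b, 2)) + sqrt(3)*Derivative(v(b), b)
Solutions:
 v(b) = C1 + C2*b^(1 - sqrt(3))


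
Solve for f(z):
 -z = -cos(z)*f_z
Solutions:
 f(z) = C1 + Integral(z/cos(z), z)


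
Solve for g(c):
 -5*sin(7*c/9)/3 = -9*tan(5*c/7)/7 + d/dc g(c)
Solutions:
 g(c) = C1 - 9*log(cos(5*c/7))/5 + 15*cos(7*c/9)/7


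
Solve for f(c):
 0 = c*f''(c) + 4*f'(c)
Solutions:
 f(c) = C1 + C2/c^3


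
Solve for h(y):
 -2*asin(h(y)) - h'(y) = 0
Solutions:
 Integral(1/asin(_y), (_y, h(y))) = C1 - 2*y


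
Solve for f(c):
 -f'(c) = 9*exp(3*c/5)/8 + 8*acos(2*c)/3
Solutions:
 f(c) = C1 - 8*c*acos(2*c)/3 + 4*sqrt(1 - 4*c^2)/3 - 15*exp(3*c/5)/8


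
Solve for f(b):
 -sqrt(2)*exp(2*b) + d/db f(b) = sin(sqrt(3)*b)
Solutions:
 f(b) = C1 + sqrt(2)*exp(2*b)/2 - sqrt(3)*cos(sqrt(3)*b)/3


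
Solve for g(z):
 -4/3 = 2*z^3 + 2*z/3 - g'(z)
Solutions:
 g(z) = C1 + z^4/2 + z^2/3 + 4*z/3


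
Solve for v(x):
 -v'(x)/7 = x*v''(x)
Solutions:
 v(x) = C1 + C2*x^(6/7)


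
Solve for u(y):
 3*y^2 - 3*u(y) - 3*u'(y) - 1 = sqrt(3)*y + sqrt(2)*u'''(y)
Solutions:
 u(y) = C1*exp(y*(-2*2^(1/6)/(3*sqrt(2) + 2*sqrt(sqrt(2) + 9/2))^(1/3) + 2^(1/3)*(3*sqrt(2) + 2*sqrt(sqrt(2) + 9/2))^(1/3))/4)*sin(sqrt(3)*y*(18*2^(1/6)/(81*sqrt(2) + 2*sqrt(729*sqrt(2) + 6561/2))^(1/3) + 2^(1/3)*(81*sqrt(2) + 2*sqrt(729*sqrt(2) + 6561/2))^(1/3))/12) + C2*exp(y*(-2*2^(1/6)/(3*sqrt(2) + 2*sqrt(sqrt(2) + 9/2))^(1/3) + 2^(1/3)*(3*sqrt(2) + 2*sqrt(sqrt(2) + 9/2))^(1/3))/4)*cos(sqrt(3)*y*(18*2^(1/6)/(81*sqrt(2) + 2*sqrt(729*sqrt(2) + 6561/2))^(1/3) + 2^(1/3)*(81*sqrt(2) + 2*sqrt(729*sqrt(2) + 6561/2))^(1/3))/12) + C3*exp(y*(-2^(1/3)*(3*sqrt(2) + 2*sqrt(sqrt(2) + 9/2))^(1/3)/2 + 2^(1/6)/(3*sqrt(2) + 2*sqrt(sqrt(2) + 9/2))^(1/3))) + y^2 - 2*y - sqrt(3)*y/3 + sqrt(3)/3 + 5/3


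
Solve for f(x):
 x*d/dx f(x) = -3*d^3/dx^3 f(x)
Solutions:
 f(x) = C1 + Integral(C2*airyai(-3^(2/3)*x/3) + C3*airybi(-3^(2/3)*x/3), x)


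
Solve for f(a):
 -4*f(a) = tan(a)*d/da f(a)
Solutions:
 f(a) = C1/sin(a)^4


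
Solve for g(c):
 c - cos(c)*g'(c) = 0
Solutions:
 g(c) = C1 + Integral(c/cos(c), c)


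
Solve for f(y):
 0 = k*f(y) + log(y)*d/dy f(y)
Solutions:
 f(y) = C1*exp(-k*li(y))


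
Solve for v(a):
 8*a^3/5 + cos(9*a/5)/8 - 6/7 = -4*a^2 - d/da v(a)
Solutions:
 v(a) = C1 - 2*a^4/5 - 4*a^3/3 + 6*a/7 - 5*sin(9*a/5)/72


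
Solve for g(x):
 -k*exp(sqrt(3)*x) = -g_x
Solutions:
 g(x) = C1 + sqrt(3)*k*exp(sqrt(3)*x)/3


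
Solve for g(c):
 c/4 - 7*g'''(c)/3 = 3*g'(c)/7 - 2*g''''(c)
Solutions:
 g(c) = C1 + C2*exp(c*(-7^(2/3)*(108*sqrt(3441) + 6775)^(1/3) - 343*7^(1/3)/(108*sqrt(3441) + 6775)^(1/3) + 98)/252)*sin(sqrt(3)*7^(1/3)*c*(-7^(1/3)*(108*sqrt(3441) + 6775)^(1/3) + 343/(108*sqrt(3441) + 6775)^(1/3))/252) + C3*exp(c*(-7^(2/3)*(108*sqrt(3441) + 6775)^(1/3) - 343*7^(1/3)/(108*sqrt(3441) + 6775)^(1/3) + 98)/252)*cos(sqrt(3)*7^(1/3)*c*(-7^(1/3)*(108*sqrt(3441) + 6775)^(1/3) + 343/(108*sqrt(3441) + 6775)^(1/3))/252) + C4*exp(c*(343*7^(1/3)/(108*sqrt(3441) + 6775)^(1/3) + 49 + 7^(2/3)*(108*sqrt(3441) + 6775)^(1/3))/126) + 7*c^2/24


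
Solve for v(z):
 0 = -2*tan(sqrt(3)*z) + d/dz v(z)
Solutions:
 v(z) = C1 - 2*sqrt(3)*log(cos(sqrt(3)*z))/3


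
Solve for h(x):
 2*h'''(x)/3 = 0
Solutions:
 h(x) = C1 + C2*x + C3*x^2


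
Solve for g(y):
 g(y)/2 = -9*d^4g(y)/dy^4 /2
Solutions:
 g(y) = (C1*sin(sqrt(6)*y/6) + C2*cos(sqrt(6)*y/6))*exp(-sqrt(6)*y/6) + (C3*sin(sqrt(6)*y/6) + C4*cos(sqrt(6)*y/6))*exp(sqrt(6)*y/6)


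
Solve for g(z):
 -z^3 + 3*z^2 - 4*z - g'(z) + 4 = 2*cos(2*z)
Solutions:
 g(z) = C1 - z^4/4 + z^3 - 2*z^2 + 4*z - sin(2*z)


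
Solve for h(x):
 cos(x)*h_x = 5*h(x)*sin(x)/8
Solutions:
 h(x) = C1/cos(x)^(5/8)


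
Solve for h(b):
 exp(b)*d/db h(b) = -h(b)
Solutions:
 h(b) = C1*exp(exp(-b))


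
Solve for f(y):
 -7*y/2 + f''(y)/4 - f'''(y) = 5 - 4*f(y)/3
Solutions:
 f(y) = C1*exp(y*(-(48*sqrt(577) + 1153)^(1/3) - 1/(48*sqrt(577) + 1153)^(1/3) + 2)/24)*sin(sqrt(3)*y*(-(48*sqrt(577) + 1153)^(1/3) + (48*sqrt(577) + 1153)^(-1/3))/24) + C2*exp(y*(-(48*sqrt(577) + 1153)^(1/3) - 1/(48*sqrt(577) + 1153)^(1/3) + 2)/24)*cos(sqrt(3)*y*(-(48*sqrt(577) + 1153)^(1/3) + (48*sqrt(577) + 1153)^(-1/3))/24) + C3*exp(y*((48*sqrt(577) + 1153)^(-1/3) + 1 + (48*sqrt(577) + 1153)^(1/3))/12) + 21*y/8 + 15/4


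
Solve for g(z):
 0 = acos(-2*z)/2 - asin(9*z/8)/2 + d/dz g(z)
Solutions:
 g(z) = C1 - z*acos(-2*z)/2 + z*asin(9*z/8)/2 - sqrt(1 - 4*z^2)/4 + sqrt(64 - 81*z^2)/18


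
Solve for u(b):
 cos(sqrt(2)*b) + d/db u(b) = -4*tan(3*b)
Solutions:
 u(b) = C1 + 4*log(cos(3*b))/3 - sqrt(2)*sin(sqrt(2)*b)/2


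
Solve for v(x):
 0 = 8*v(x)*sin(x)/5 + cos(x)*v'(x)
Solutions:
 v(x) = C1*cos(x)^(8/5)


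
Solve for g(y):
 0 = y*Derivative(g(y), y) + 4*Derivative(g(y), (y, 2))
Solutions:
 g(y) = C1 + C2*erf(sqrt(2)*y/4)


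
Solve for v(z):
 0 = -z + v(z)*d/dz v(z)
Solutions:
 v(z) = -sqrt(C1 + z^2)
 v(z) = sqrt(C1 + z^2)


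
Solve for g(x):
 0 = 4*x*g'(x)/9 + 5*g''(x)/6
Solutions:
 g(x) = C1 + C2*erf(2*sqrt(15)*x/15)


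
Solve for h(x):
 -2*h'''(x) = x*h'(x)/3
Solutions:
 h(x) = C1 + Integral(C2*airyai(-6^(2/3)*x/6) + C3*airybi(-6^(2/3)*x/6), x)


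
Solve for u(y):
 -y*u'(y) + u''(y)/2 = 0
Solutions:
 u(y) = C1 + C2*erfi(y)


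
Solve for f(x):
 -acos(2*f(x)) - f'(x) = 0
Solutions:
 Integral(1/acos(2*_y), (_y, f(x))) = C1 - x


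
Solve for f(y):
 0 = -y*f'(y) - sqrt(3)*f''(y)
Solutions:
 f(y) = C1 + C2*erf(sqrt(2)*3^(3/4)*y/6)


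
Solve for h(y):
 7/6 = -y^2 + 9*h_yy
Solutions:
 h(y) = C1 + C2*y + y^4/108 + 7*y^2/108


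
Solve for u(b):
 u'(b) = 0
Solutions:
 u(b) = C1


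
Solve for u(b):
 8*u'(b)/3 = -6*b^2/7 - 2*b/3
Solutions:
 u(b) = C1 - 3*b^3/28 - b^2/8


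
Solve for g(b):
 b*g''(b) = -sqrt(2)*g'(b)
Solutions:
 g(b) = C1 + C2*b^(1 - sqrt(2))


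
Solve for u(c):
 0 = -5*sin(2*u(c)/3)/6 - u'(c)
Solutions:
 5*c/6 + 3*log(cos(2*u(c)/3) - 1)/4 - 3*log(cos(2*u(c)/3) + 1)/4 = C1


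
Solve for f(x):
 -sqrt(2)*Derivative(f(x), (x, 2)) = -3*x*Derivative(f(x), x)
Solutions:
 f(x) = C1 + C2*erfi(2^(1/4)*sqrt(3)*x/2)


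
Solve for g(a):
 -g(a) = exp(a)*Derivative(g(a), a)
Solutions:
 g(a) = C1*exp(exp(-a))


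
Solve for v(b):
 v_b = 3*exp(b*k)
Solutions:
 v(b) = C1 + 3*exp(b*k)/k


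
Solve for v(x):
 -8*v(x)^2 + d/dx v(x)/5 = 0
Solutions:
 v(x) = -1/(C1 + 40*x)


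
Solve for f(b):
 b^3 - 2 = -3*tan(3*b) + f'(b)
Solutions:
 f(b) = C1 + b^4/4 - 2*b - log(cos(3*b))


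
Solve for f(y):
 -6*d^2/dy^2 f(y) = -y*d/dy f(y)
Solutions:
 f(y) = C1 + C2*erfi(sqrt(3)*y/6)


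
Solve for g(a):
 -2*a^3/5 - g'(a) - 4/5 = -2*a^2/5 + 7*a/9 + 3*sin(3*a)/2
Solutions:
 g(a) = C1 - a^4/10 + 2*a^3/15 - 7*a^2/18 - 4*a/5 + cos(3*a)/2


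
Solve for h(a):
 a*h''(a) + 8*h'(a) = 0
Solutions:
 h(a) = C1 + C2/a^7


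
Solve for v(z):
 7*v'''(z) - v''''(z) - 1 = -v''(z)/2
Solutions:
 v(z) = C1 + C2*z + C3*exp(z*(7 - sqrt(51))/2) + C4*exp(z*(7 + sqrt(51))/2) + z^2


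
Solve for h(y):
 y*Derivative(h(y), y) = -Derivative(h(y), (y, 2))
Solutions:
 h(y) = C1 + C2*erf(sqrt(2)*y/2)


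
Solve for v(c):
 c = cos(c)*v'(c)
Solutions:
 v(c) = C1 + Integral(c/cos(c), c)


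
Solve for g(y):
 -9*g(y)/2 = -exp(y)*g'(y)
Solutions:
 g(y) = C1*exp(-9*exp(-y)/2)


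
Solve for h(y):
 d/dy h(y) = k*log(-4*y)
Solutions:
 h(y) = C1 + k*y*log(-y) + k*y*(-1 + 2*log(2))


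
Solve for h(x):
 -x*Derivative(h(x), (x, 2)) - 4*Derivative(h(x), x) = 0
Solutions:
 h(x) = C1 + C2/x^3


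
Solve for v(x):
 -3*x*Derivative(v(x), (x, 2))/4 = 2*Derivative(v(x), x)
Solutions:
 v(x) = C1 + C2/x^(5/3)


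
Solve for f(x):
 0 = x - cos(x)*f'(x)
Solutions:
 f(x) = C1 + Integral(x/cos(x), x)


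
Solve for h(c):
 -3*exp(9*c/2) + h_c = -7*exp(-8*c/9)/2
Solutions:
 h(c) = C1 + 2*exp(9*c/2)/3 + 63*exp(-8*c/9)/16


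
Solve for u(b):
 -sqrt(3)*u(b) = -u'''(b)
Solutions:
 u(b) = C3*exp(3^(1/6)*b) + (C1*sin(3^(2/3)*b/2) + C2*cos(3^(2/3)*b/2))*exp(-3^(1/6)*b/2)


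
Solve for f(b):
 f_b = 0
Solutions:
 f(b) = C1


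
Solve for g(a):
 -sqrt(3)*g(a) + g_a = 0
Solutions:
 g(a) = C1*exp(sqrt(3)*a)


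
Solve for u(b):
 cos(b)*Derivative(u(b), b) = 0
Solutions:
 u(b) = C1


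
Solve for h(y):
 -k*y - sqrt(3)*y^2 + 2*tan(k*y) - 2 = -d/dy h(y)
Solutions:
 h(y) = C1 + k*y^2/2 + sqrt(3)*y^3/3 + 2*y - 2*Piecewise((-log(cos(k*y))/k, Ne(k, 0)), (0, True))


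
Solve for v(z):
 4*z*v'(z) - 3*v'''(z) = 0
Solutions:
 v(z) = C1 + Integral(C2*airyai(6^(2/3)*z/3) + C3*airybi(6^(2/3)*z/3), z)


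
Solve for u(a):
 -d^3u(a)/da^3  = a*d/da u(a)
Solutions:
 u(a) = C1 + Integral(C2*airyai(-a) + C3*airybi(-a), a)


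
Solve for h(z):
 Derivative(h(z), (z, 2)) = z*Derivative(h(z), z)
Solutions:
 h(z) = C1 + C2*erfi(sqrt(2)*z/2)


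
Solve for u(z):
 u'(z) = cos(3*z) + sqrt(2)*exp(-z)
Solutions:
 u(z) = C1 + sin(3*z)/3 - sqrt(2)*exp(-z)


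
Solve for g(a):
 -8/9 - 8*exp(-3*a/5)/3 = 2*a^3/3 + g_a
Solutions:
 g(a) = C1 - a^4/6 - 8*a/9 + 40*exp(-3*a/5)/9


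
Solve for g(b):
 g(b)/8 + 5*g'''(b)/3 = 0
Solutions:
 g(b) = C3*exp(-3^(1/3)*5^(2/3)*b/10) + (C1*sin(3^(5/6)*5^(2/3)*b/20) + C2*cos(3^(5/6)*5^(2/3)*b/20))*exp(3^(1/3)*5^(2/3)*b/20)


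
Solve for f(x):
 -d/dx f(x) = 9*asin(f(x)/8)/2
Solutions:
 Integral(1/asin(_y/8), (_y, f(x))) = C1 - 9*x/2


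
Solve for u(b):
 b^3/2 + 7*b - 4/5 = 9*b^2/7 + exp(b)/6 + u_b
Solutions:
 u(b) = C1 + b^4/8 - 3*b^3/7 + 7*b^2/2 - 4*b/5 - exp(b)/6


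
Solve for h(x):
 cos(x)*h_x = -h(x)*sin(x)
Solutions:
 h(x) = C1*cos(x)


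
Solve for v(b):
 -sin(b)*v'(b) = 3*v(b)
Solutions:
 v(b) = C1*(cos(b) + 1)^(3/2)/(cos(b) - 1)^(3/2)


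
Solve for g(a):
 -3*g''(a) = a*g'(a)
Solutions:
 g(a) = C1 + C2*erf(sqrt(6)*a/6)


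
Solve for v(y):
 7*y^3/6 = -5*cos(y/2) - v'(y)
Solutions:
 v(y) = C1 - 7*y^4/24 - 10*sin(y/2)


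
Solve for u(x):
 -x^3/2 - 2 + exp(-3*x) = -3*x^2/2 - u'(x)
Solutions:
 u(x) = C1 + x^4/8 - x^3/2 + 2*x + exp(-3*x)/3


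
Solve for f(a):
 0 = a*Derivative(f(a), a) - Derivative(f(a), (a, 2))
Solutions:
 f(a) = C1 + C2*erfi(sqrt(2)*a/2)


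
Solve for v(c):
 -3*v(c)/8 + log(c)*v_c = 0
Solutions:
 v(c) = C1*exp(3*li(c)/8)


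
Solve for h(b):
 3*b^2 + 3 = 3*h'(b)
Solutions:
 h(b) = C1 + b^3/3 + b


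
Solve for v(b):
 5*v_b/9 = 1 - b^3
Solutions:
 v(b) = C1 - 9*b^4/20 + 9*b/5


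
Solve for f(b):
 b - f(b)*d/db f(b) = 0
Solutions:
 f(b) = -sqrt(C1 + b^2)
 f(b) = sqrt(C1 + b^2)


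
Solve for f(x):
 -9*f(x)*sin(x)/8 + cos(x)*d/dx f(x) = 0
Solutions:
 f(x) = C1/cos(x)^(9/8)


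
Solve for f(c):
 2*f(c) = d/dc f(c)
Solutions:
 f(c) = C1*exp(2*c)


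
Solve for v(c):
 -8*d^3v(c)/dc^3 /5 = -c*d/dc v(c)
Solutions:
 v(c) = C1 + Integral(C2*airyai(5^(1/3)*c/2) + C3*airybi(5^(1/3)*c/2), c)


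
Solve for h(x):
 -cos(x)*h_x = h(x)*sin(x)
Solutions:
 h(x) = C1*cos(x)


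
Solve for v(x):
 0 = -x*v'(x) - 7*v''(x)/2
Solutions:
 v(x) = C1 + C2*erf(sqrt(7)*x/7)


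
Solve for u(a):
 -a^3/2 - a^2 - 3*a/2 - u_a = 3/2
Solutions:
 u(a) = C1 - a^4/8 - a^3/3 - 3*a^2/4 - 3*a/2


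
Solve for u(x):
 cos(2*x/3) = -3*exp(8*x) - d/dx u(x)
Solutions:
 u(x) = C1 - 3*exp(8*x)/8 - 3*sin(2*x/3)/2


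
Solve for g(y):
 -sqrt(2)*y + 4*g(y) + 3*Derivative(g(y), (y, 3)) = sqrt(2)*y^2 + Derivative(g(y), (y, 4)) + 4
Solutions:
 g(y) = C1*exp(y*(-2^(1/3)*(3*sqrt(57) + 23)^(1/3) - 2*2^(2/3)/(3*sqrt(57) + 23)^(1/3) + 8)/6)*sin(2^(1/3)*sqrt(3)*y*(-(3*sqrt(57) + 23)^(1/3) + 2*2^(1/3)/(3*sqrt(57) + 23)^(1/3))/6) + C2*exp(y*(-2^(1/3)*(3*sqrt(57) + 23)^(1/3) - 2*2^(2/3)/(3*sqrt(57) + 23)^(1/3) + 8)/6)*cos(2^(1/3)*sqrt(3)*y*(-(3*sqrt(57) + 23)^(1/3) + 2*2^(1/3)/(3*sqrt(57) + 23)^(1/3))/6) + C3*exp(-y) + C4*exp(y*(2*2^(2/3)/(3*sqrt(57) + 23)^(1/3) + 4 + 2^(1/3)*(3*sqrt(57) + 23)^(1/3))/3) + sqrt(2)*y^2/4 + sqrt(2)*y/4 + 1


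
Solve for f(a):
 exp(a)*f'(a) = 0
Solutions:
 f(a) = C1


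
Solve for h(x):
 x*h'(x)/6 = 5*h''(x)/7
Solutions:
 h(x) = C1 + C2*erfi(sqrt(105)*x/30)


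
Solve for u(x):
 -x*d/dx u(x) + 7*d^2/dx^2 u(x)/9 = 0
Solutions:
 u(x) = C1 + C2*erfi(3*sqrt(14)*x/14)


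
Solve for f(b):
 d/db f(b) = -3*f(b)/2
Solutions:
 f(b) = C1*exp(-3*b/2)


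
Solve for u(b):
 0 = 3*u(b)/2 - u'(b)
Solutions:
 u(b) = C1*exp(3*b/2)


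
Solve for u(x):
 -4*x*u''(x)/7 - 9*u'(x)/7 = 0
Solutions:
 u(x) = C1 + C2/x^(5/4)


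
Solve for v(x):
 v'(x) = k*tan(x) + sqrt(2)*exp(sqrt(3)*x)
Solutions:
 v(x) = C1 - k*log(cos(x)) + sqrt(6)*exp(sqrt(3)*x)/3


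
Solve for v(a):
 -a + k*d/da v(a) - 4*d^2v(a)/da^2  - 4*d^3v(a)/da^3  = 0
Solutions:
 v(a) = C1 + C2*exp(a*(sqrt(k + 1) - 1)/2) + C3*exp(-a*(sqrt(k + 1) + 1)/2) + a^2/(2*k) + 4*a/k^2


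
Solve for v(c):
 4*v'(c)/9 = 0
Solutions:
 v(c) = C1


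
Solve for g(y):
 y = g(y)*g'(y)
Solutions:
 g(y) = -sqrt(C1 + y^2)
 g(y) = sqrt(C1 + y^2)


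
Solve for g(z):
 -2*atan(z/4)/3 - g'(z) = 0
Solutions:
 g(z) = C1 - 2*z*atan(z/4)/3 + 4*log(z^2 + 16)/3


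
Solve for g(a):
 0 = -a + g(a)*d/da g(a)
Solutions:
 g(a) = -sqrt(C1 + a^2)
 g(a) = sqrt(C1 + a^2)


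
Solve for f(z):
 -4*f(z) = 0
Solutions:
 f(z) = 0


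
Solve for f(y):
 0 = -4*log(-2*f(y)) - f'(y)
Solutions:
 Integral(1/(log(-_y) + log(2)), (_y, f(y)))/4 = C1 - y


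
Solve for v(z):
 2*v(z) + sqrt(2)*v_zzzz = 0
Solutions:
 v(z) = (C1*sin(2^(5/8)*z/2) + C2*cos(2^(5/8)*z/2))*exp(-2^(5/8)*z/2) + (C3*sin(2^(5/8)*z/2) + C4*cos(2^(5/8)*z/2))*exp(2^(5/8)*z/2)


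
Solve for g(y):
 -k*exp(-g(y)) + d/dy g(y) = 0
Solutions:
 g(y) = log(C1 + k*y)


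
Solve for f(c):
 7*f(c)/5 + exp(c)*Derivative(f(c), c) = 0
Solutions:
 f(c) = C1*exp(7*exp(-c)/5)


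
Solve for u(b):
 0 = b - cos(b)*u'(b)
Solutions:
 u(b) = C1 + Integral(b/cos(b), b)


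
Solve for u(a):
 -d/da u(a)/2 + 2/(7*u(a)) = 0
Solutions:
 u(a) = -sqrt(C1 + 56*a)/7
 u(a) = sqrt(C1 + 56*a)/7


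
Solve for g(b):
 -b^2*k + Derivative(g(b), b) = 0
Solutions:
 g(b) = C1 + b^3*k/3


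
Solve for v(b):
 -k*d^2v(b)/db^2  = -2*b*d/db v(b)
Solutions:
 v(b) = C1 + C2*erf(b*sqrt(-1/k))/sqrt(-1/k)


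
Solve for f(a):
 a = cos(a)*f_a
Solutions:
 f(a) = C1 + Integral(a/cos(a), a)


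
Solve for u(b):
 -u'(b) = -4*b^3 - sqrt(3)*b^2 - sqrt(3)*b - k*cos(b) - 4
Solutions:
 u(b) = C1 + b^4 + sqrt(3)*b^3/3 + sqrt(3)*b^2/2 + 4*b + k*sin(b)


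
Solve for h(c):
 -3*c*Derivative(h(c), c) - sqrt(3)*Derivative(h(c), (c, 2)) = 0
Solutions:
 h(c) = C1 + C2*erf(sqrt(2)*3^(1/4)*c/2)


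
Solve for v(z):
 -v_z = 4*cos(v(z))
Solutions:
 v(z) = pi - asin((C1 + exp(8*z))/(C1 - exp(8*z)))
 v(z) = asin((C1 + exp(8*z))/(C1 - exp(8*z)))


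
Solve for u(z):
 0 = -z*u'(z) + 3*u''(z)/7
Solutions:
 u(z) = C1 + C2*erfi(sqrt(42)*z/6)


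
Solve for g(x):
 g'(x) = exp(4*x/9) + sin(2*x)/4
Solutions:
 g(x) = C1 + 9*exp(4*x/9)/4 - cos(2*x)/8


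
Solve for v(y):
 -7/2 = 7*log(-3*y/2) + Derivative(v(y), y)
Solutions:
 v(y) = C1 - 7*y*log(-y) + y*(-7*log(3) + 7/2 + 7*log(2))


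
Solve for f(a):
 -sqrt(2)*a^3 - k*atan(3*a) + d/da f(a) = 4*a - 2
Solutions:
 f(a) = C1 + sqrt(2)*a^4/4 + 2*a^2 - 2*a + k*(a*atan(3*a) - log(9*a^2 + 1)/6)


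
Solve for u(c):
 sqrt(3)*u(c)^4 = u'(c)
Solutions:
 u(c) = (-1/(C1 + 3*sqrt(3)*c))^(1/3)
 u(c) = (-1/(C1 + sqrt(3)*c))^(1/3)*(-3^(2/3) - 3*3^(1/6)*I)/6
 u(c) = (-1/(C1 + sqrt(3)*c))^(1/3)*(-3^(2/3) + 3*3^(1/6)*I)/6


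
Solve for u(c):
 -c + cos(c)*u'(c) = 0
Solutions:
 u(c) = C1 + Integral(c/cos(c), c)


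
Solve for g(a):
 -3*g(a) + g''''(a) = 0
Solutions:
 g(a) = C1*exp(-3^(1/4)*a) + C2*exp(3^(1/4)*a) + C3*sin(3^(1/4)*a) + C4*cos(3^(1/4)*a)


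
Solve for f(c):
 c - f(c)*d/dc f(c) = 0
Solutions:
 f(c) = -sqrt(C1 + c^2)
 f(c) = sqrt(C1 + c^2)


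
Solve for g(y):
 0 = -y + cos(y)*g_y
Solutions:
 g(y) = C1 + Integral(y/cos(y), y)


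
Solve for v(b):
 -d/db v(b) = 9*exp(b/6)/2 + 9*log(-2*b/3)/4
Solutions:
 v(b) = C1 - 9*b*log(-b)/4 + 9*b*(-log(2) + 1 + log(3))/4 - 27*exp(b/6)


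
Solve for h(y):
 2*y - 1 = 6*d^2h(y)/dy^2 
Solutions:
 h(y) = C1 + C2*y + y^3/18 - y^2/12


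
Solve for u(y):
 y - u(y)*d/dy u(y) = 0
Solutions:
 u(y) = -sqrt(C1 + y^2)
 u(y) = sqrt(C1 + y^2)


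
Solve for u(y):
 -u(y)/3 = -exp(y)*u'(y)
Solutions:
 u(y) = C1*exp(-exp(-y)/3)


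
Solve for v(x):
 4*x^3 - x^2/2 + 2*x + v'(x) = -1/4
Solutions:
 v(x) = C1 - x^4 + x^3/6 - x^2 - x/4


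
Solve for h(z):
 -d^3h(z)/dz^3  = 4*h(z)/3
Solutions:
 h(z) = C3*exp(-6^(2/3)*z/3) + (C1*sin(2^(2/3)*3^(1/6)*z/2) + C2*cos(2^(2/3)*3^(1/6)*z/2))*exp(6^(2/3)*z/6)


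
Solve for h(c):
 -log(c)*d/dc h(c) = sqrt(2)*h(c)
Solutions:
 h(c) = C1*exp(-sqrt(2)*li(c))


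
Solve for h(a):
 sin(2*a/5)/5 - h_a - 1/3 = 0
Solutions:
 h(a) = C1 - a/3 - cos(2*a/5)/2


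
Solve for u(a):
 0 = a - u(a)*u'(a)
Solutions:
 u(a) = -sqrt(C1 + a^2)
 u(a) = sqrt(C1 + a^2)


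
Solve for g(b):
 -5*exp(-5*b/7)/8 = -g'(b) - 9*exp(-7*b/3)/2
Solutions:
 g(b) = C1 + 27*exp(-7*b/3)/14 - 7*exp(-5*b/7)/8


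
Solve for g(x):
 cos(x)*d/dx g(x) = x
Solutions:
 g(x) = C1 + Integral(x/cos(x), x)


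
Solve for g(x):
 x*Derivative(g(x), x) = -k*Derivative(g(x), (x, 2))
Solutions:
 g(x) = C1 + C2*sqrt(k)*erf(sqrt(2)*x*sqrt(1/k)/2)


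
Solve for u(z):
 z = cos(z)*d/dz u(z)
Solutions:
 u(z) = C1 + Integral(z/cos(z), z)


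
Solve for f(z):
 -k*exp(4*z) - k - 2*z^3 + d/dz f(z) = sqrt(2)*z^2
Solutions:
 f(z) = C1 + k*z + k*exp(4*z)/4 + z^4/2 + sqrt(2)*z^3/3


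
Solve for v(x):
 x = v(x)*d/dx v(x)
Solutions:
 v(x) = -sqrt(C1 + x^2)
 v(x) = sqrt(C1 + x^2)


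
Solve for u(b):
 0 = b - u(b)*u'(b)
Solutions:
 u(b) = -sqrt(C1 + b^2)
 u(b) = sqrt(C1 + b^2)


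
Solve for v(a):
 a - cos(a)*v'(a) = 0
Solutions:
 v(a) = C1 + Integral(a/cos(a), a)


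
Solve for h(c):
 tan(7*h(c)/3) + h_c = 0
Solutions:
 h(c) = -3*asin(C1*exp(-7*c/3))/7 + 3*pi/7
 h(c) = 3*asin(C1*exp(-7*c/3))/7


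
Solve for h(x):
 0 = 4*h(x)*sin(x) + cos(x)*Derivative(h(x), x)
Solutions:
 h(x) = C1*cos(x)^4


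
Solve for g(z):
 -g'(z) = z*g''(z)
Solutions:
 g(z) = C1 + C2*log(z)


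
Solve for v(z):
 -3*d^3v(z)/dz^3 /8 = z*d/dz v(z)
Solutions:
 v(z) = C1 + Integral(C2*airyai(-2*3^(2/3)*z/3) + C3*airybi(-2*3^(2/3)*z/3), z)


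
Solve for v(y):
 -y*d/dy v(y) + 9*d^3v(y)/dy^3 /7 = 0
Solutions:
 v(y) = C1 + Integral(C2*airyai(21^(1/3)*y/3) + C3*airybi(21^(1/3)*y/3), y)


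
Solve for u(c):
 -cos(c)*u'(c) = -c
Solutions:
 u(c) = C1 + Integral(c/cos(c), c)


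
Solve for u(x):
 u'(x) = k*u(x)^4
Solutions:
 u(x) = (-1/(C1 + 3*k*x))^(1/3)
 u(x) = (-1/(C1 + k*x))^(1/3)*(-3^(2/3) - 3*3^(1/6)*I)/6
 u(x) = (-1/(C1 + k*x))^(1/3)*(-3^(2/3) + 3*3^(1/6)*I)/6


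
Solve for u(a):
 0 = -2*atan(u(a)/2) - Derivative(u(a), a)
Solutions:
 Integral(1/atan(_y/2), (_y, u(a))) = C1 - 2*a


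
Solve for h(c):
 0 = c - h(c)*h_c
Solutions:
 h(c) = -sqrt(C1 + c^2)
 h(c) = sqrt(C1 + c^2)


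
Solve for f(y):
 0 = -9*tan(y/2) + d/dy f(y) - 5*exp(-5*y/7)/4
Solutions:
 f(y) = C1 + 9*log(tan(y/2)^2 + 1) - 7*exp(-5*y/7)/4


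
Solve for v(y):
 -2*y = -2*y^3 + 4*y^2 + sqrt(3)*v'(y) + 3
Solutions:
 v(y) = C1 + sqrt(3)*y^4/6 - 4*sqrt(3)*y^3/9 - sqrt(3)*y^2/3 - sqrt(3)*y


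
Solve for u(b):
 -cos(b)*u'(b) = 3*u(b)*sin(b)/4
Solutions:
 u(b) = C1*cos(b)^(3/4)


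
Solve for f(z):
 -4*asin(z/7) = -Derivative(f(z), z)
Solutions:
 f(z) = C1 + 4*z*asin(z/7) + 4*sqrt(49 - z^2)


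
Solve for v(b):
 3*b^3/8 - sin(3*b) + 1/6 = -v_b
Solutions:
 v(b) = C1 - 3*b^4/32 - b/6 - cos(3*b)/3


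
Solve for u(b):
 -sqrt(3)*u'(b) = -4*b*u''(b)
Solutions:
 u(b) = C1 + C2*b^(sqrt(3)/4 + 1)


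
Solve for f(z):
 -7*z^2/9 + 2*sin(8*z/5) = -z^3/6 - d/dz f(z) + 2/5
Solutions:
 f(z) = C1 - z^4/24 + 7*z^3/27 + 2*z/5 + 5*cos(8*z/5)/4


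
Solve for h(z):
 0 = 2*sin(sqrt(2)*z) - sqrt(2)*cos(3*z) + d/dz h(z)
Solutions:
 h(z) = C1 + sqrt(2)*sin(3*z)/3 + sqrt(2)*cos(sqrt(2)*z)


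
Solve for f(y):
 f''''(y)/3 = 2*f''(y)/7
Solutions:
 f(y) = C1 + C2*y + C3*exp(-sqrt(42)*y/7) + C4*exp(sqrt(42)*y/7)


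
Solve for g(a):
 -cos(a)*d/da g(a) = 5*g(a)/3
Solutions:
 g(a) = C1*(sin(a) - 1)^(5/6)/(sin(a) + 1)^(5/6)


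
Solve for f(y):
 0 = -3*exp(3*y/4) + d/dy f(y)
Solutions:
 f(y) = C1 + 4*exp(3*y/4)


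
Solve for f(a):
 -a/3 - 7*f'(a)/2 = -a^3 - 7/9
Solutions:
 f(a) = C1 + a^4/14 - a^2/21 + 2*a/9


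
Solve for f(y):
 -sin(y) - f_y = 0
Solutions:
 f(y) = C1 + cos(y)


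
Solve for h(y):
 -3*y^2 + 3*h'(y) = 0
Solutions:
 h(y) = C1 + y^3/3


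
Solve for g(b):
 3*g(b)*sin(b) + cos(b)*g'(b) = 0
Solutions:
 g(b) = C1*cos(b)^3


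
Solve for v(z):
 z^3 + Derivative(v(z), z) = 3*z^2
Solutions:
 v(z) = C1 - z^4/4 + z^3


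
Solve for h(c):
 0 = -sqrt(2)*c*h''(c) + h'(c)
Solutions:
 h(c) = C1 + C2*c^(sqrt(2)/2 + 1)


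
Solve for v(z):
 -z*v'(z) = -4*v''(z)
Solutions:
 v(z) = C1 + C2*erfi(sqrt(2)*z/4)


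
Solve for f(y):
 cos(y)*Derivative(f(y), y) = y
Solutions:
 f(y) = C1 + Integral(y/cos(y), y)


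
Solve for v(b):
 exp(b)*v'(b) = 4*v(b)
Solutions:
 v(b) = C1*exp(-4*exp(-b))


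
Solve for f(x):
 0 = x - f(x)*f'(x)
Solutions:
 f(x) = -sqrt(C1 + x^2)
 f(x) = sqrt(C1 + x^2)


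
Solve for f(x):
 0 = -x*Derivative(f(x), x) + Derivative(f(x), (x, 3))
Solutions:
 f(x) = C1 + Integral(C2*airyai(x) + C3*airybi(x), x)


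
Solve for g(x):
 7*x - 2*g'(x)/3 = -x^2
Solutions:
 g(x) = C1 + x^3/2 + 21*x^2/4


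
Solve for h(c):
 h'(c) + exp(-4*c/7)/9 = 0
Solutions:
 h(c) = C1 + 7*exp(-4*c/7)/36


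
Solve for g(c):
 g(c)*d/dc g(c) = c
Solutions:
 g(c) = -sqrt(C1 + c^2)
 g(c) = sqrt(C1 + c^2)


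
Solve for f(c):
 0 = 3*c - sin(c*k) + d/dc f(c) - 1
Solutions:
 f(c) = C1 - 3*c^2/2 + c - cos(c*k)/k


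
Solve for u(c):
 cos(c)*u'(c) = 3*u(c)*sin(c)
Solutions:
 u(c) = C1/cos(c)^3


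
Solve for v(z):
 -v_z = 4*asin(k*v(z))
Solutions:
 Integral(1/asin(_y*k), (_y, v(z))) = C1 - 4*z


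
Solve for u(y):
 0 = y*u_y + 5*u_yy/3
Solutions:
 u(y) = C1 + C2*erf(sqrt(30)*y/10)


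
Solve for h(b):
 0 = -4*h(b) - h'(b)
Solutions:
 h(b) = C1*exp(-4*b)


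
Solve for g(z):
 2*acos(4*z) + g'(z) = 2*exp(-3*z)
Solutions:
 g(z) = C1 - 2*z*acos(4*z) + sqrt(1 - 16*z^2)/2 - 2*exp(-3*z)/3


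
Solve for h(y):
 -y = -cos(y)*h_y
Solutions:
 h(y) = C1 + Integral(y/cos(y), y)


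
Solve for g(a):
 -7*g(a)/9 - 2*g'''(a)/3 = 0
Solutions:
 g(a) = C3*exp(-6^(2/3)*7^(1/3)*a/6) + (C1*sin(2^(2/3)*3^(1/6)*7^(1/3)*a/4) + C2*cos(2^(2/3)*3^(1/6)*7^(1/3)*a/4))*exp(6^(2/3)*7^(1/3)*a/12)


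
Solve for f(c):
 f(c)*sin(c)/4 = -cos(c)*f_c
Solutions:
 f(c) = C1*cos(c)^(1/4)


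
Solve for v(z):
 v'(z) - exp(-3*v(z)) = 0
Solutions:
 v(z) = log(C1 + 3*z)/3
 v(z) = log((-3^(1/3) - 3^(5/6)*I)*(C1 + z)^(1/3)/2)
 v(z) = log((-3^(1/3) + 3^(5/6)*I)*(C1 + z)^(1/3)/2)


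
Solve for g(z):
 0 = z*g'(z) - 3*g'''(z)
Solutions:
 g(z) = C1 + Integral(C2*airyai(3^(2/3)*z/3) + C3*airybi(3^(2/3)*z/3), z)


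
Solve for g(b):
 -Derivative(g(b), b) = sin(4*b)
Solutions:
 g(b) = C1 + cos(4*b)/4


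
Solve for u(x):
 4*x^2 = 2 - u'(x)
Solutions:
 u(x) = C1 - 4*x^3/3 + 2*x


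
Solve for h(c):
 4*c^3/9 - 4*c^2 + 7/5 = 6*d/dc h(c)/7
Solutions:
 h(c) = C1 + 7*c^4/54 - 14*c^3/9 + 49*c/30


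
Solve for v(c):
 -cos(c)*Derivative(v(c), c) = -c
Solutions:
 v(c) = C1 + Integral(c/cos(c), c)


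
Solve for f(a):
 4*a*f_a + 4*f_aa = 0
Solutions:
 f(a) = C1 + C2*erf(sqrt(2)*a/2)


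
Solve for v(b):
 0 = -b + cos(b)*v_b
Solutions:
 v(b) = C1 + Integral(b/cos(b), b)


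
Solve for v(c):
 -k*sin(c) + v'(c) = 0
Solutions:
 v(c) = C1 - k*cos(c)


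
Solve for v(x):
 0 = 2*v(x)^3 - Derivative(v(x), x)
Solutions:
 v(x) = -sqrt(2)*sqrt(-1/(C1 + 2*x))/2
 v(x) = sqrt(2)*sqrt(-1/(C1 + 2*x))/2


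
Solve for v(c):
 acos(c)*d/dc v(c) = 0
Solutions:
 v(c) = C1


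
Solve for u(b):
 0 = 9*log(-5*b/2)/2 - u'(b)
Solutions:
 u(b) = C1 + 9*b*log(-b)/2 + 9*b*(-1 - log(2) + log(5))/2


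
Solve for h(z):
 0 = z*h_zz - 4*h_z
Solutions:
 h(z) = C1 + C2*z^5


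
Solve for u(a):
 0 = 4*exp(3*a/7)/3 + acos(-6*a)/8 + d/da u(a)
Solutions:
 u(a) = C1 - a*acos(-6*a)/8 - sqrt(1 - 36*a^2)/48 - 28*exp(3*a/7)/9


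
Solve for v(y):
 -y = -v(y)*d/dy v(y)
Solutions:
 v(y) = -sqrt(C1 + y^2)
 v(y) = sqrt(C1 + y^2)


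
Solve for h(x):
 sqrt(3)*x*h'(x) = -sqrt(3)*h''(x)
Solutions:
 h(x) = C1 + C2*erf(sqrt(2)*x/2)


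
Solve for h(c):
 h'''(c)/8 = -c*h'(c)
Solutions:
 h(c) = C1 + Integral(C2*airyai(-2*c) + C3*airybi(-2*c), c)


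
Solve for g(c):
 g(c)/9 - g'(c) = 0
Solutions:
 g(c) = C1*exp(c/9)


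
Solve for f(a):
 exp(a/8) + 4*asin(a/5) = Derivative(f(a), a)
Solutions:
 f(a) = C1 + 4*a*asin(a/5) + 4*sqrt(25 - a^2) + 8*exp(a/8)


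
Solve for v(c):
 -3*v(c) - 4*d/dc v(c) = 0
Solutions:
 v(c) = C1*exp(-3*c/4)


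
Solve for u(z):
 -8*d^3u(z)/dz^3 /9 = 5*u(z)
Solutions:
 u(z) = C3*exp(z*(-45^(1/3) + 3*3^(2/3)*5^(1/3))/8)*sin(3*3^(1/6)*5^(1/3)*z/4) + C4*exp(z*(-45^(1/3) + 3*3^(2/3)*5^(1/3))/8)*cos(3*3^(1/6)*5^(1/3)*z/4) + C5*exp(-z*(45^(1/3) + 3*3^(2/3)*5^(1/3))/8) + (C1*sin(3*3^(1/6)*5^(1/3)*z/4) + C2*cos(3*3^(1/6)*5^(1/3)*z/4))*exp(45^(1/3)*z/4)


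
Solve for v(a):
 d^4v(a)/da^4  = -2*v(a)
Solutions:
 v(a) = (C1*sin(2^(3/4)*a/2) + C2*cos(2^(3/4)*a/2))*exp(-2^(3/4)*a/2) + (C3*sin(2^(3/4)*a/2) + C4*cos(2^(3/4)*a/2))*exp(2^(3/4)*a/2)


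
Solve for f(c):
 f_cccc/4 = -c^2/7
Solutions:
 f(c) = C1 + C2*c + C3*c^2 + C4*c^3 - c^6/630


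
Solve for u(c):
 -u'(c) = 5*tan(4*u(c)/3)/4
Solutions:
 u(c) = -3*asin(C1*exp(-5*c/3))/4 + 3*pi/4
 u(c) = 3*asin(C1*exp(-5*c/3))/4


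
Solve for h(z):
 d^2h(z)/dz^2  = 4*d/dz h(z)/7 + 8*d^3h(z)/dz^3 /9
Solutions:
 h(z) = C1 + (C2*sin(3*sqrt(455)*z/112) + C3*cos(3*sqrt(455)*z/112))*exp(9*z/16)


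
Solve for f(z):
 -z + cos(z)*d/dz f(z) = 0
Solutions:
 f(z) = C1 + Integral(z/cos(z), z)


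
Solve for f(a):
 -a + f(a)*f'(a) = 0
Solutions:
 f(a) = -sqrt(C1 + a^2)
 f(a) = sqrt(C1 + a^2)


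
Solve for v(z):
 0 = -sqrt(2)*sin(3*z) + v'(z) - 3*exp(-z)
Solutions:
 v(z) = C1 - sqrt(2)*cos(3*z)/3 - 3*exp(-z)


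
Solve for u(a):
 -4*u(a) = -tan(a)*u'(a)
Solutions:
 u(a) = C1*sin(a)^4
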